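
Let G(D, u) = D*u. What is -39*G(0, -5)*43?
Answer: 0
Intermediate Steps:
-39*G(0, -5)*43 = -0*(-5)*43 = -39*0*43 = 0*43 = 0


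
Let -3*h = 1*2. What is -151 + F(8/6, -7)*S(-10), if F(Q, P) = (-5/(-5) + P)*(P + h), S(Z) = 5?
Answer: 79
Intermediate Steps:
h = -⅔ (h = -2/3 = -⅓*2 = -⅔ ≈ -0.66667)
F(Q, P) = (1 + P)*(-⅔ + P) (F(Q, P) = (-5/(-5) + P)*(P - ⅔) = (-5*(-⅕) + P)*(-⅔ + P) = (1 + P)*(-⅔ + P))
-151 + F(8/6, -7)*S(-10) = -151 + (-⅔ + (-7)² + (⅓)*(-7))*5 = -151 + (-⅔ + 49 - 7/3)*5 = -151 + 46*5 = -151 + 230 = 79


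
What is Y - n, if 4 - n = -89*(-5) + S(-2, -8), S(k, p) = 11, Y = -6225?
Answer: -5773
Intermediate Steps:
n = -452 (n = 4 - (-89*(-5) + 11) = 4 - (445 + 11) = 4 - 1*456 = 4 - 456 = -452)
Y - n = -6225 - 1*(-452) = -6225 + 452 = -5773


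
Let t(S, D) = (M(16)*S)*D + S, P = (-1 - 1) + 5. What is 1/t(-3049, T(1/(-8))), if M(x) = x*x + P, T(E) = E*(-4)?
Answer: -2/795789 ≈ -2.5132e-6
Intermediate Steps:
P = 3 (P = -2 + 5 = 3)
T(E) = -4*E
M(x) = 3 + x² (M(x) = x*x + 3 = x² + 3 = 3 + x²)
t(S, D) = S + 259*D*S (t(S, D) = ((3 + 16²)*S)*D + S = ((3 + 256)*S)*D + S = (259*S)*D + S = 259*D*S + S = S + 259*D*S)
1/t(-3049, T(1/(-8))) = 1/(-3049*(1 + 259*(-4/(-8)))) = 1/(-3049*(1 + 259*(-4*(-⅛)))) = 1/(-3049*(1 + 259*(½))) = 1/(-3049*(1 + 259/2)) = 1/(-3049*261/2) = 1/(-795789/2) = -2/795789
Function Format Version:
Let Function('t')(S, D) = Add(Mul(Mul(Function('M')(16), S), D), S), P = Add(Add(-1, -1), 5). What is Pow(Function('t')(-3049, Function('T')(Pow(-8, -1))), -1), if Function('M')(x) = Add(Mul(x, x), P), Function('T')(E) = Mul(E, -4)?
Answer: Rational(-2, 795789) ≈ -2.5132e-6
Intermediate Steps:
P = 3 (P = Add(-2, 5) = 3)
Function('T')(E) = Mul(-4, E)
Function('M')(x) = Add(3, Pow(x, 2)) (Function('M')(x) = Add(Mul(x, x), 3) = Add(Pow(x, 2), 3) = Add(3, Pow(x, 2)))
Function('t')(S, D) = Add(S, Mul(259, D, S)) (Function('t')(S, D) = Add(Mul(Mul(Add(3, Pow(16, 2)), S), D), S) = Add(Mul(Mul(Add(3, 256), S), D), S) = Add(Mul(Mul(259, S), D), S) = Add(Mul(259, D, S), S) = Add(S, Mul(259, D, S)))
Pow(Function('t')(-3049, Function('T')(Pow(-8, -1))), -1) = Pow(Mul(-3049, Add(1, Mul(259, Mul(-4, Pow(-8, -1))))), -1) = Pow(Mul(-3049, Add(1, Mul(259, Mul(-4, Rational(-1, 8))))), -1) = Pow(Mul(-3049, Add(1, Mul(259, Rational(1, 2)))), -1) = Pow(Mul(-3049, Add(1, Rational(259, 2))), -1) = Pow(Mul(-3049, Rational(261, 2)), -1) = Pow(Rational(-795789, 2), -1) = Rational(-2, 795789)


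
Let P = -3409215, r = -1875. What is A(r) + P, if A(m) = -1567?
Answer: -3410782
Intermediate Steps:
A(r) + P = -1567 - 3409215 = -3410782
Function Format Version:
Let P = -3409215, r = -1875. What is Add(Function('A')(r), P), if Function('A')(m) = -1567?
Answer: -3410782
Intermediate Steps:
Add(Function('A')(r), P) = Add(-1567, -3409215) = -3410782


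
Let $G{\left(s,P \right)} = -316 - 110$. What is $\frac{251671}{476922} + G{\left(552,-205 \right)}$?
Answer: $- \frac{202917101}{476922} \approx -425.47$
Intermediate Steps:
$G{\left(s,P \right)} = -426$
$\frac{251671}{476922} + G{\left(552,-205 \right)} = \frac{251671}{476922} - 426 = - \frac{202917101}{476922}$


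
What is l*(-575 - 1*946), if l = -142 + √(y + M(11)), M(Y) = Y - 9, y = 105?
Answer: 215982 - 1521*√107 ≈ 2.0025e+5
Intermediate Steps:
M(Y) = -9 + Y
l = -142 + √107 (l = -142 + √(105 + (-9 + 11)) = -142 + √(105 + 2) = -142 + √107 ≈ -131.66)
l*(-575 - 1*946) = (-142 + √107)*(-575 - 1*946) = (-142 + √107)*(-575 - 946) = (-142 + √107)*(-1521) = 215982 - 1521*√107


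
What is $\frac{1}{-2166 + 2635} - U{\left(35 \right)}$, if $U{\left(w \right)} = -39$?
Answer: $\frac{18292}{469} \approx 39.002$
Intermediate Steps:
$\frac{1}{-2166 + 2635} - U{\left(35 \right)} = \frac{1}{-2166 + 2635} - -39 = \frac{1}{469} + 39 = \frac{18292}{469}$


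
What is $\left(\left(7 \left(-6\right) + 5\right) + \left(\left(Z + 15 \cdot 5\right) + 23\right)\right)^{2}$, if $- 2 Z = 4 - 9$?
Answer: $\frac{16129}{4} \approx 4032.3$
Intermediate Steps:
$Z = \frac{5}{2}$ ($Z = - \frac{4 - 9}{2} = \left(- \frac{1}{2}\right) \left(-5\right) = \frac{5}{2} \approx 2.5$)
$\left(\left(7 \left(-6\right) + 5\right) + \left(\left(Z + 15 \cdot 5\right) + 23\right)\right)^{2} = \left(\left(7 \left(-6\right) + 5\right) + \left(\left(\frac{5}{2} + 15 \cdot 5\right) + 23\right)\right)^{2} = \left(\left(-42 + 5\right) + \left(\left(\frac{5}{2} + 75\right) + 23\right)\right)^{2} = \left(-37 + \left(\frac{155}{2} + 23\right)\right)^{2} = \left(-37 + \frac{201}{2}\right)^{2} = \left(\frac{127}{2}\right)^{2} = \frac{16129}{4}$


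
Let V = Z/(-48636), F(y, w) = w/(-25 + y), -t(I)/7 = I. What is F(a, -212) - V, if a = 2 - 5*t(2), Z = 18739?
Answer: -1347157/326556 ≈ -4.1254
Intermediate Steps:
t(I) = -7*I
a = 72 (a = 2 - (-35)*2 = 2 - 5*(-14) = 2 + 70 = 72)
F(y, w) = w/(-25 + y)
V = -2677/6948 (V = 18739/(-48636) = 18739*(-1/48636) = -2677/6948 ≈ -0.38529)
F(a, -212) - V = -212/(-25 + 72) - 1*(-2677/6948) = -212/47 + 2677/6948 = -1347157/326556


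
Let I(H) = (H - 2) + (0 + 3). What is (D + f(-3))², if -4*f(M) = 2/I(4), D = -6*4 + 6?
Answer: 32761/100 ≈ 327.61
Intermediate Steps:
I(H) = 1 + H (I(H) = (-2 + H) + 3 = 1 + H)
D = -18 (D = -24 + 6 = -18)
f(M) = -⅒ (f(M) = -1/(2*(1 + 4)) = -1/(2*5) = -¼*⅖ = -⅒)
(D + f(-3))² = (-18 - ⅒)² = (-181/10)² = 32761/100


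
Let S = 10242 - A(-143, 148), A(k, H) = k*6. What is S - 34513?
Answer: -23413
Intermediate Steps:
A(k, H) = 6*k
S = 11100 (S = 10242 - 6*(-143) = 10242 - 1*(-858) = 10242 + 858 = 11100)
S - 34513 = 11100 - 34513 = -23413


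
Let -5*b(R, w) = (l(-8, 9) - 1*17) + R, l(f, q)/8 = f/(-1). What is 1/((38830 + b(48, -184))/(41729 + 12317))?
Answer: 54046/38811 ≈ 1.3925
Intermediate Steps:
l(f, q) = -8*f (l(f, q) = 8*(f/(-1)) = 8*(f*(-1)) = 8*(-f) = -8*f)
b(R, w) = -47/5 - R/5 (b(R, w) = -((-8*(-8) - 1*17) + R)/5 = -((64 - 17) + R)/5 = -(47 + R)/5 = -47/5 - R/5)
1/((38830 + b(48, -184))/(41729 + 12317)) = 1/((38830 + (-47/5 - 1/5*48))/(41729 + 12317)) = 1/((38830 + (-47/5 - 48/5))/54046) = 1/((38830 - 19)*(1/54046)) = 1/(38811*(1/54046)) = 1/(38811/54046) = 54046/38811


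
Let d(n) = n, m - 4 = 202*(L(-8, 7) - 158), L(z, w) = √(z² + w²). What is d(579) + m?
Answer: -31333 + 202*√113 ≈ -29186.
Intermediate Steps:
L(z, w) = √(w² + z²)
m = -31912 + 202*√113 (m = 4 + 202*(√(7² + (-8)²) - 158) = 4 + 202*(√(49 + 64) - 158) = 4 + 202*(√113 - 158) = 4 + 202*(-158 + √113) = 4 + (-31916 + 202*√113) = -31912 + 202*√113 ≈ -29765.)
d(579) + m = 579 + (-31912 + 202*√113) = -31333 + 202*√113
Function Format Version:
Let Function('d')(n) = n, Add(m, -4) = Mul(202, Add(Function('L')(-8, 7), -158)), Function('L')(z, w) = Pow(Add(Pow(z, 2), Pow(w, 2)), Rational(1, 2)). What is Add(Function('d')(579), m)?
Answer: Add(-31333, Mul(202, Pow(113, Rational(1, 2)))) ≈ -29186.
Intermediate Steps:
Function('L')(z, w) = Pow(Add(Pow(w, 2), Pow(z, 2)), Rational(1, 2))
m = Add(-31912, Mul(202, Pow(113, Rational(1, 2)))) (m = Add(4, Mul(202, Add(Pow(Add(Pow(7, 2), Pow(-8, 2)), Rational(1, 2)), -158))) = Add(4, Mul(202, Add(Pow(Add(49, 64), Rational(1, 2)), -158))) = Add(4, Mul(202, Add(Pow(113, Rational(1, 2)), -158))) = Add(4, Mul(202, Add(-158, Pow(113, Rational(1, 2))))) = Add(4, Add(-31916, Mul(202, Pow(113, Rational(1, 2))))) = Add(-31912, Mul(202, Pow(113, Rational(1, 2)))) ≈ -29765.)
Add(Function('d')(579), m) = Add(579, Add(-31912, Mul(202, Pow(113, Rational(1, 2))))) = Add(-31333, Mul(202, Pow(113, Rational(1, 2))))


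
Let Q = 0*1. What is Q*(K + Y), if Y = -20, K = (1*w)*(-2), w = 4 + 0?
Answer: 0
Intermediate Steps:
w = 4
Q = 0
K = -8 (K = (1*4)*(-2) = 4*(-2) = -8)
Q*(K + Y) = 0*(-8 - 20) = 0*(-28) = 0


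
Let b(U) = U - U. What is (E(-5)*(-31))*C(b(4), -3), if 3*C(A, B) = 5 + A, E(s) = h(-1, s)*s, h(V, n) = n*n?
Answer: 19375/3 ≈ 6458.3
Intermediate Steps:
h(V, n) = n²
b(U) = 0
E(s) = s³ (E(s) = s²*s = s³)
C(A, B) = 5/3 + A/3 (C(A, B) = (5 + A)/3 = 5/3 + A/3)
(E(-5)*(-31))*C(b(4), -3) = ((-5)³*(-31))*(5/3 + (⅓)*0) = (-125*(-31))*(5/3 + 0) = 3875*(5/3) = 19375/3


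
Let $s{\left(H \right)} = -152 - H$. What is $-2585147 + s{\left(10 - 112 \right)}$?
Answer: $-2585197$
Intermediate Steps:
$-2585147 + s{\left(10 - 112 \right)} = -2585147 - \left(162 - 112\right) = -2585147 - 50 = -2585197$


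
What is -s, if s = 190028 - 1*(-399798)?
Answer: -589826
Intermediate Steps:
s = 589826 (s = 190028 + 399798 = 589826)
-s = -1*589826 = -589826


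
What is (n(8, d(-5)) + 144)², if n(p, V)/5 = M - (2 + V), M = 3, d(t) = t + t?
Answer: 39601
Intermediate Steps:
d(t) = 2*t
n(p, V) = 5 - 5*V (n(p, V) = 5*(3 - (2 + V)) = 5*(3 + (-2 - V)) = 5*(1 - V) = 5 - 5*V)
(n(8, d(-5)) + 144)² = ((5 - 10*(-5)) + 144)² = ((5 - 5*(-10)) + 144)² = ((5 + 50) + 144)² = (55 + 144)² = 199² = 39601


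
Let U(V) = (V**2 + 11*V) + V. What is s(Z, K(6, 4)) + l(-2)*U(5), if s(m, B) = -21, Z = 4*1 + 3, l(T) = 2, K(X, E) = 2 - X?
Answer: 149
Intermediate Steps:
Z = 7 (Z = 4 + 3 = 7)
U(V) = V**2 + 12*V
s(Z, K(6, 4)) + l(-2)*U(5) = -21 + 2*(5*(12 + 5)) = -21 + 2*(5*17) = -21 + 2*85 = -21 + 170 = 149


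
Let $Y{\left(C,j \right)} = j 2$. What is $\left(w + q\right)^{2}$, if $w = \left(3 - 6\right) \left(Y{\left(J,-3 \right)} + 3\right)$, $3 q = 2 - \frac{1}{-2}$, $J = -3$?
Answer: $\frac{3481}{36} \approx 96.694$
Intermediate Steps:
$Y{\left(C,j \right)} = 2 j$
$q = \frac{5}{6}$ ($q = \frac{2 - \frac{1}{-2}}{3} = \frac{2 - - \frac{1}{2}}{3} = \frac{2 + \frac{1}{2}}{3} = \frac{1}{3} \cdot \frac{5}{2} = \frac{5}{6} \approx 0.83333$)
$w = 9$ ($w = \left(3 - 6\right) \left(2 \left(-3\right) + 3\right) = - 3 \left(-6 + 3\right) = \left(-3\right) \left(-3\right) = 9$)
$\left(w + q\right)^{2} = \left(9 + \frac{5}{6}\right)^{2} = \left(\frac{59}{6}\right)^{2} = \frac{3481}{36}$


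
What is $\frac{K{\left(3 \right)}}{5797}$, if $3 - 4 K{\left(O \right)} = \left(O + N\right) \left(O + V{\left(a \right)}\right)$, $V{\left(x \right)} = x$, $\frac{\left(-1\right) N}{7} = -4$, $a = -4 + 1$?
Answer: $\frac{3}{23188} \approx 0.00012938$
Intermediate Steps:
$a = -3$
$N = 28$ ($N = \left(-7\right) \left(-4\right) = 28$)
$K{\left(O \right)} = \frac{3}{4} - \frac{\left(-3 + O\right) \left(28 + O\right)}{4}$ ($K{\left(O \right)} = \frac{3}{4} - \frac{\left(O + 28\right) \left(O - 3\right)}{4} = \frac{3}{4} - \frac{\left(28 + O\right) \left(-3 + O\right)}{4} = \frac{3}{4} - \frac{\left(-3 + O\right) \left(28 + O\right)}{4}$)
$\frac{K{\left(3 \right)}}{5797} = \frac{\frac{87}{4} - \frac{75}{4} - \frac{3^{2}}{4}}{5797} = \left(\frac{87}{4} - \frac{75}{4} - \frac{9}{4}\right) \frac{1}{5797} = \frac{3}{4} \cdot \frac{1}{5797} = \frac{3}{23188}$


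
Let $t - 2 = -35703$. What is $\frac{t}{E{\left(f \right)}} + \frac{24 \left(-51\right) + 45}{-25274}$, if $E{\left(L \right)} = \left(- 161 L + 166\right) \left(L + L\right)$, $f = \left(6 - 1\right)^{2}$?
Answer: $\frac{282448781}{1219154575} \approx 0.23168$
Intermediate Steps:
$t = -35701$ ($t = 2 - 35703 = -35701$)
$f = 25$ ($f = 5^{2} = 25$)
$E{\left(L \right)} = 2 L \left(166 - 161 L\right)$ ($E{\left(L \right)} = \left(166 - 161 L\right) 2 L = 2 L \left(166 - 161 L\right)$)
$\frac{t}{E{\left(f \right)}} + \frac{24 \left(-51\right) + 45}{-25274} = - \frac{35701}{2 \cdot 25 \left(166 - 4025\right)} + \frac{24 \left(-51\right) + 45}{-25274} = - \frac{35701}{2 \cdot 25 \left(166 - 4025\right)} + \left(-1224 + 45\right) \left(- \frac{1}{25274}\right) = - \frac{35701}{2 \cdot 25 \left(-3859\right)} - - \frac{1179}{25274} = - \frac{35701}{-192950} + \frac{1179}{25274} = \left(-35701\right) \left(- \frac{1}{192950}\right) + \frac{1179}{25274} = \frac{35701}{192950} + \frac{1179}{25274} = \frac{282448781}{1219154575}$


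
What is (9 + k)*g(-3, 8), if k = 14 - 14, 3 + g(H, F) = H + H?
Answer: -81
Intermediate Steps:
g(H, F) = -3 + 2*H (g(H, F) = -3 + (H + H) = -3 + 2*H)
k = 0
(9 + k)*g(-3, 8) = (9 + 0)*(-3 + 2*(-3)) = 9*(-3 - 6) = 9*(-9) = -81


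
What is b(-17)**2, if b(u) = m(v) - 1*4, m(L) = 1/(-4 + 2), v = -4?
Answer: 81/4 ≈ 20.250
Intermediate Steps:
m(L) = -1/2 (m(L) = 1/(-2) = -1/2)
b(u) = -9/2 (b(u) = -1/2 - 1*4 = -1/2 - 4 = -9/2)
b(-17)**2 = (-9/2)**2 = 81/4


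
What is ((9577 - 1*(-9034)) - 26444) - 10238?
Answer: -18071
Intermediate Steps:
((9577 - 1*(-9034)) - 26444) - 10238 = ((9577 + 9034) - 26444) - 10238 = (18611 - 26444) - 10238 = -7833 - 10238 = -18071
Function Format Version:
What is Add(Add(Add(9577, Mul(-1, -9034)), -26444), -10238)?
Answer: -18071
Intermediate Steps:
Add(Add(Add(9577, Mul(-1, -9034)), -26444), -10238) = Add(Add(Add(9577, 9034), -26444), -10238) = Add(Add(18611, -26444), -10238) = Add(-7833, -10238) = -18071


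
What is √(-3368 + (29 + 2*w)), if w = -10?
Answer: I*√3359 ≈ 57.957*I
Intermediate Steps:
√(-3368 + (29 + 2*w)) = √(-3368 + (29 + 2*(-10))) = √(-3368 + (29 - 20)) = √(-3368 + 9) = √(-3359) = I*√3359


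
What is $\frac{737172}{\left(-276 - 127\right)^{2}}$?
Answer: $\frac{737172}{162409} \approx 4.539$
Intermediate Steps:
$\frac{737172}{\left(-276 - 127\right)^{2}} = \frac{737172}{\left(-403\right)^{2}} = \frac{737172}{162409}$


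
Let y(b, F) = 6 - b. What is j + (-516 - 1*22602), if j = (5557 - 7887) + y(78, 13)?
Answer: -25520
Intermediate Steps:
j = -2402 (j = (5557 - 7887) + (6 - 1*78) = -2330 + (6 - 78) = -2330 - 72 = -2402)
j + (-516 - 1*22602) = -2402 + (-516 - 1*22602) = -2402 + (-516 - 22602) = -2402 - 23118 = -25520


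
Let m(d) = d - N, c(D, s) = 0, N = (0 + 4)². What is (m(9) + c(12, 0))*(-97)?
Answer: 679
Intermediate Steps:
N = 16 (N = 4² = 16)
m(d) = -16 + d (m(d) = d - 1*16 = d - 16 = -16 + d)
(m(9) + c(12, 0))*(-97) = ((-16 + 9) + 0)*(-97) = (-7 + 0)*(-97) = -7*(-97) = 679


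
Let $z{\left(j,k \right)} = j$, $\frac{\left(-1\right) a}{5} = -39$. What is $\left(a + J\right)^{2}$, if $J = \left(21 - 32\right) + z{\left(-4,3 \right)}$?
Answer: $32400$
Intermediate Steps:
$a = 195$ ($a = \left(-5\right) \left(-39\right) = 195$)
$J = -15$ ($J = \left(21 - 32\right) - 4 = -11 - 4 = -15$)
$\left(a + J\right)^{2} = \left(195 - 15\right)^{2} = 180^{2} = 32400$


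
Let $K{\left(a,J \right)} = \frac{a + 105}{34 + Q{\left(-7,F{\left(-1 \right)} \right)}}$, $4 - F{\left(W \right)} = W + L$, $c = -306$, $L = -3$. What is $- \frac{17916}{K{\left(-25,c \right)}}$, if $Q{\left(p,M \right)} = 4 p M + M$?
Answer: $\frac{407589}{10} \approx 40759.0$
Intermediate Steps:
$F{\left(W \right)} = 7 - W$ ($F{\left(W \right)} = 4 - \left(W - 3\right) = 4 - \left(-3 + W\right) = 7 - W$)
$Q{\left(p,M \right)} = M + 4 M p$ ($Q{\left(p,M \right)} = 4 M p + M = M + 4 M p$)
$K{\left(a,J \right)} = - \frac{15}{26} - \frac{a}{182}$ ($K{\left(a,J \right)} = \frac{a + 105}{34 + \left(7 - -1\right) \left(1 + 4 \left(-7\right)\right)} = \frac{105 + a}{34 + \left(7 + 1\right) \left(1 - 28\right)} = \frac{105 + a}{34 + 8 \left(-27\right)} = \frac{105 + a}{34 - 216} = \frac{105 + a}{-182} = \left(105 + a\right) \left(- \frac{1}{182}\right) = - \frac{15}{26} - \frac{a}{182}$)
$- \frac{17916}{K{\left(-25,c \right)}} = - \frac{17916}{- \frac{15}{26} - - \frac{25}{182}} = - \frac{17916}{- \frac{15}{26} + \frac{25}{182}} = - \frac{17916}{- \frac{40}{91}} = \left(-17916\right) \left(- \frac{91}{40}\right) = \frac{407589}{10}$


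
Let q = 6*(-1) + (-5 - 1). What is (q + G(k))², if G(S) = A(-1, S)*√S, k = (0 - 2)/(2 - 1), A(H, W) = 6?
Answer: 72 - 144*I*√2 ≈ 72.0 - 203.65*I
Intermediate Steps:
q = -12 (q = -6 - 6 = -12)
k = -2 (k = -2/1 = -2*1 = -2)
G(S) = 6*√S
(q + G(k))² = (-12 + 6*√(-2))² = (-12 + 6*(I*√2))² = (-12 + 6*I*√2)²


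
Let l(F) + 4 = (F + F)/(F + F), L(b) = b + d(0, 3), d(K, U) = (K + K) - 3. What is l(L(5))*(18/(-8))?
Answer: 27/4 ≈ 6.7500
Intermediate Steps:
d(K, U) = -3 + 2*K (d(K, U) = 2*K - 3 = -3 + 2*K)
L(b) = -3 + b (L(b) = b + (-3 + 2*0) = b + (-3 + 0) = b - 3 = -3 + b)
l(F) = -3 (l(F) = -4 + (F + F)/(F + F) = -4 + (2*F)/((2*F)) = -4 + (2*F)*(1/(2*F)) = -4 + 1 = -3)
l(L(5))*(18/(-8)) = -54/(-8) = -54*(-1)/8 = -3*(-9/4) = 27/4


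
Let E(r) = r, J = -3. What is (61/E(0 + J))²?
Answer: 3721/9 ≈ 413.44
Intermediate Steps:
(61/E(0 + J))² = (61/(0 - 3))² = (61/(-3))² = (61*(-⅓))² = (-61/3)² = 3721/9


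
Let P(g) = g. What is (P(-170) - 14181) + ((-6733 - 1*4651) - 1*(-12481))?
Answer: -13254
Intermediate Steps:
(P(-170) - 14181) + ((-6733 - 1*4651) - 1*(-12481)) = (-170 - 14181) + ((-6733 - 1*4651) - 1*(-12481)) = -14351 + ((-6733 - 4651) + 12481) = -14351 + (-11384 + 12481) = -14351 + 1097 = -13254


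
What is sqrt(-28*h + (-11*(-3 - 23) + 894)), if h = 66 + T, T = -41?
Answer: 4*sqrt(30) ≈ 21.909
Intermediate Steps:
h = 25 (h = 66 - 41 = 25)
sqrt(-28*h + (-11*(-3 - 23) + 894)) = sqrt(-28*25 + (-11*(-3 - 23) + 894)) = sqrt(-700 + (-11*(-26) + 894)) = sqrt(-700 + (286 + 894)) = sqrt(-700 + 1180) = sqrt(480) = 4*sqrt(30)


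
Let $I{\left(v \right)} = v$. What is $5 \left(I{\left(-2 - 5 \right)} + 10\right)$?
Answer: $15$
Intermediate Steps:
$5 \left(I{\left(-2 - 5 \right)} + 10\right) = 5 \left(\left(-2 - 5\right) + 10\right) = 5 \left(-7 + 10\right) = 5 \cdot 3 = 15$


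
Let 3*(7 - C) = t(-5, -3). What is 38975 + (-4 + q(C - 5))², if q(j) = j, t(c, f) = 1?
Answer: 350824/9 ≈ 38980.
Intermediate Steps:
C = 20/3 (C = 7 - ⅓*1 = 7 - ⅓ = 20/3 ≈ 6.6667)
38975 + (-4 + q(C - 5))² = 38975 + (-4 + (20/3 - 5))² = 38975 + (-4 + 5/3)² = 38975 + (-7/3)² = 38975 + 49/9 = 350824/9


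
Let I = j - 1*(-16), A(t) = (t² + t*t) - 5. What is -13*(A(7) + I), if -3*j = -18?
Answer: -1495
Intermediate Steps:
j = 6 (j = -⅓*(-18) = 6)
A(t) = -5 + 2*t² (A(t) = (t² + t²) - 5 = 2*t² - 5 = -5 + 2*t²)
I = 22 (I = 6 - 1*(-16) = 6 + 16 = 22)
-13*(A(7) + I) = -13*((-5 + 2*7²) + 22) = -13*((-5 + 2*49) + 22) = -13*((-5 + 98) + 22) = -13*(93 + 22) = -13*115 = -1495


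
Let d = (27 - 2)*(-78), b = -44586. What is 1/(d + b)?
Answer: -1/46536 ≈ -2.1489e-5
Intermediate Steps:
d = -1950 (d = 25*(-78) = -1950)
1/(d + b) = 1/(-1950 - 44586) = 1/(-46536) = -1/46536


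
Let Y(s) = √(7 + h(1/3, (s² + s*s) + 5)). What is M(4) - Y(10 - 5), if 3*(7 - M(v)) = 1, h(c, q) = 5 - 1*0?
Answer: 20/3 - 2*√3 ≈ 3.2026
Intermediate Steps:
h(c, q) = 5 (h(c, q) = 5 + 0 = 5)
Y(s) = 2*√3 (Y(s) = √(7 + 5) = √12 = 2*√3)
M(v) = 20/3 (M(v) = 7 - ⅓*1 = 7 - ⅓ = 20/3)
M(4) - Y(10 - 5) = 20/3 - 2*√3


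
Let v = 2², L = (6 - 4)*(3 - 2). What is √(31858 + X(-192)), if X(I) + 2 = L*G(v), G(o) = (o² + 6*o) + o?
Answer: 22*√66 ≈ 178.73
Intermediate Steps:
L = 2 (L = 2*1 = 2)
v = 4
G(o) = o² + 7*o
X(I) = 86 (X(I) = -2 + 2*(4*(7 + 4)) = -2 + 2*(4*11) = -2 + 2*44 = -2 + 88 = 86)
√(31858 + X(-192)) = √(31858 + 86) = √31944 = 22*√66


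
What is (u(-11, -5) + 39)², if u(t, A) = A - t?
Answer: 2025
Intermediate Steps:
(u(-11, -5) + 39)² = ((-5 - 1*(-11)) + 39)² = ((-5 + 11) + 39)² = (6 + 39)² = 45² = 2025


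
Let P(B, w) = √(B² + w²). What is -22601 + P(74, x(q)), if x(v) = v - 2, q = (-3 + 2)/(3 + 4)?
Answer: -22601 + √268549/7 ≈ -22527.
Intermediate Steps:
q = -⅐ (q = -1/7 = -1*⅐ = -⅐ ≈ -0.14286)
x(v) = -2 + v
-22601 + P(74, x(q)) = -22601 + √(74² + (-2 - ⅐)²) = -22601 + √(5476 + (-15/7)²) = -22601 + √(5476 + 225/49) = -22601 + √(268549/49) = -22601 + √268549/7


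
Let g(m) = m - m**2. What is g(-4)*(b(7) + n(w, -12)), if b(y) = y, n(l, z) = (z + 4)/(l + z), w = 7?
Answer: -172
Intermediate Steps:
n(l, z) = (4 + z)/(l + z)
g(-4)*(b(7) + n(w, -12)) = (-4*(1 - 1*(-4)))*(7 + (4 - 12)/(7 - 12)) = (-4*(1 + 4))*(7 - 8/(-5)) = (-4*5)*(7 - 1/5*(-8)) = -20*(7 + 8/5) = -20*43/5 = -172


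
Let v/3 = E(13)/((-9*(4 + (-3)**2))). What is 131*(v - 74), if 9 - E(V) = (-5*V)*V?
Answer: -489940/39 ≈ -12563.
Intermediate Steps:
E(V) = 9 + 5*V**2 (E(V) = 9 - (-5*V)*V = 9 - (-5)*V**2 = 9 + 5*V**2)
v = -854/39 (v = 3*((9 + 5*13**2)/((-9*(4 + (-3)**2)))) = 3*((9 + 5*169)/((-9*(4 + 9)))) = 3*((9 + 845)/((-9*13))) = 3*(854/(-117)) = 3*(854*(-1/117)) = 3*(-854/117) = -854/39 ≈ -21.897)
131*(v - 74) = 131*(-854/39 - 74) = 131*(-3740/39) = -489940/39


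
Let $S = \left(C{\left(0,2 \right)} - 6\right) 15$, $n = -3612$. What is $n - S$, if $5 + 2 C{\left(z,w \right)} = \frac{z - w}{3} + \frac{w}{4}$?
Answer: $- \frac{13933}{4} \approx -3483.3$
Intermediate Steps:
$C{\left(z,w \right)} = - \frac{5}{2} - \frac{w}{24} + \frac{z}{6}$ ($C{\left(z,w \right)} = - \frac{5}{2} + \frac{\frac{z - w}{3} + \frac{w}{4}}{2} = - \frac{5}{2} + \frac{\left(z - w\right) \frac{1}{3} + w \frac{1}{4}}{2} = - \frac{5}{2} + \frac{\left(- \frac{w}{3} + \frac{z}{3}\right) + \frac{w}{4}}{2} = - \frac{5}{2} + \frac{- \frac{w}{12} + \frac{z}{3}}{2} = - \frac{5}{2} - \left(- \frac{z}{6} + \frac{w}{24}\right) = - \frac{5}{2} - \frac{w}{24} + \frac{z}{6}$)
$S = - \frac{515}{4}$ ($S = \left(\left(- \frac{5}{2} - \frac{1}{12} + \frac{1}{6} \cdot 0\right) - 6\right) 15 = \left(\left(- \frac{5}{2} - \frac{1}{12} + 0\right) - 6\right) 15 = \left(- \frac{31}{12} - 6\right) 15 = \left(- \frac{103}{12}\right) 15 = - \frac{515}{4} \approx -128.75$)
$n - S = -3612 - - \frac{515}{4} = -3612 + \frac{515}{4} = - \frac{13933}{4}$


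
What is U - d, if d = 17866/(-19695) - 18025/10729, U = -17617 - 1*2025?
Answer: -4149958272821/211307655 ≈ -19639.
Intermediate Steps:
U = -19642 (U = -17617 - 2025 = -19642)
d = -546686689/211307655 (d = 17866*(-1/19695) - 18025*1/10729 = -17866/19695 - 18025/10729 = -546686689/211307655 ≈ -2.5872)
U - d = -19642 - 1*(-546686689/211307655) = -19642 + 546686689/211307655 = -4149958272821/211307655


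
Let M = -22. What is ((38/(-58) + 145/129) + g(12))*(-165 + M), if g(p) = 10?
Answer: -7323668/3741 ≈ -1957.7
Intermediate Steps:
((38/(-58) + 145/129) + g(12))*(-165 + M) = ((38/(-58) + 145/129) + 10)*(-165 - 22) = ((38*(-1/58) + 145*(1/129)) + 10)*(-187) = ((-19/29 + 145/129) + 10)*(-187) = (1754/3741 + 10)*(-187) = (39164/3741)*(-187) = -7323668/3741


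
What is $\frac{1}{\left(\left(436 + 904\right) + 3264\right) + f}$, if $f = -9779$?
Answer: $- \frac{1}{5175} \approx -0.00019324$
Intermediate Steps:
$\frac{1}{\left(\left(436 + 904\right) + 3264\right) + f} = \frac{1}{\left(\left(436 + 904\right) + 3264\right) - 9779} = \frac{1}{\left(1340 + 3264\right) - 9779} = \frac{1}{4604 - 9779} = \frac{1}{-5175} = - \frac{1}{5175}$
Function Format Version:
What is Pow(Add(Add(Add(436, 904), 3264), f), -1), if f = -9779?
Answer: Rational(-1, 5175) ≈ -0.00019324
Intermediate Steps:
Pow(Add(Add(Add(436, 904), 3264), f), -1) = Pow(Add(Add(Add(436, 904), 3264), -9779), -1) = Pow(Add(Add(1340, 3264), -9779), -1) = Pow(Add(4604, -9779), -1) = Pow(-5175, -1) = Rational(-1, 5175)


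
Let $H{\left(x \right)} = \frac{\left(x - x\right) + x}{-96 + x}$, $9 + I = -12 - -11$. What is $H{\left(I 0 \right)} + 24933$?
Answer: $24933$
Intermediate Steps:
$I = -10$ ($I = -9 - 1 = -10$)
$H{\left(x \right)} = \frac{x}{-96 + x}$ ($H{\left(x \right)} = \frac{0 + x}{-96 + x} = \frac{x}{-96 + x}$)
$H{\left(I 0 \right)} + 24933 = \frac{\left(-10\right) 0}{-96 - 0} + 24933 = \frac{0}{-96 + 0} + 24933 = \frac{0}{-96} + 24933 = 0 \left(- \frac{1}{96}\right) + 24933 = 0 + 24933 = 24933$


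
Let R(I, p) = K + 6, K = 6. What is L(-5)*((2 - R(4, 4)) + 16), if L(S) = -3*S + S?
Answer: 60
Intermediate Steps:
L(S) = -2*S
R(I, p) = 12 (R(I, p) = 6 + 6 = 12)
L(-5)*((2 - R(4, 4)) + 16) = (-2*(-5))*((2 - 1*12) + 16) = 10*((2 - 12) + 16) = 10*(-10 + 16) = 10*6 = 60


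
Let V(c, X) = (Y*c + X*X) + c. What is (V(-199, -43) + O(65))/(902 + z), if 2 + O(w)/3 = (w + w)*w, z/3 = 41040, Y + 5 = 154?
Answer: -2657/124022 ≈ -0.021424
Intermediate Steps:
Y = 149 (Y = -5 + 154 = 149)
V(c, X) = X**2 + 150*c (V(c, X) = (149*c + X*X) + c = (149*c + X**2) + c = (X**2 + 149*c) + c = X**2 + 150*c)
z = 123120 (z = 3*41040 = 123120)
O(w) = -6 + 6*w**2 (O(w) = -6 + 3*((w + w)*w) = -6 + 3*((2*w)*w) = -6 + 3*(2*w**2) = -6 + 6*w**2)
(V(-199, -43) + O(65))/(902 + z) = (((-43)**2 + 150*(-199)) + (-6 + 6*65**2))/(902 + 123120) = ((1849 - 29850) + (-6 + 6*4225))/124022 = (-28001 + (-6 + 25350))*(1/124022) = (-28001 + 25344)*(1/124022) = -2657*1/124022 = -2657/124022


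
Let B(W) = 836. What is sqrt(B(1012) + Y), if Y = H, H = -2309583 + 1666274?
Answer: I*sqrt(642473) ≈ 801.54*I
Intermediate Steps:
H = -643309
Y = -643309
sqrt(B(1012) + Y) = sqrt(836 - 643309) = sqrt(-642473) = I*sqrt(642473)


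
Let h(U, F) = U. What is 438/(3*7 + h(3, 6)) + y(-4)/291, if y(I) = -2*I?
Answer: 21275/1164 ≈ 18.277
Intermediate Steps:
438/(3*7 + h(3, 6)) + y(-4)/291 = 438/(3*7 + 3) - 2*(-4)/291 = 438/(21 + 3) + 8*(1/291) = 438/24 + 8/291 = 438*(1/24) + 8/291 = 73/4 + 8/291 = 21275/1164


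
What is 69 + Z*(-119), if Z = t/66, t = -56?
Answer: 5609/33 ≈ 169.97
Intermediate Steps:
Z = -28/33 (Z = -56/66 = -56*1/66 = -28/33 ≈ -0.84848)
69 + Z*(-119) = 69 - 28/33*(-119) = 69 + 3332/33 = 5609/33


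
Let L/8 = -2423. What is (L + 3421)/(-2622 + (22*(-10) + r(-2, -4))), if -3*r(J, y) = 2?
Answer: 47889/8528 ≈ 5.6155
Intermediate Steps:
L = -19384 (L = 8*(-2423) = -19384)
r(J, y) = -2/3 (r(J, y) = -1/3*2 = -2/3)
(L + 3421)/(-2622 + (22*(-10) + r(-2, -4))) = (-19384 + 3421)/(-2622 + (22*(-10) - 2/3)) = -15963/(-2622 + (-220 - 2/3)) = -15963/(-2622 - 662/3) = -15963/(-8528/3) = -15963*(-3/8528) = 47889/8528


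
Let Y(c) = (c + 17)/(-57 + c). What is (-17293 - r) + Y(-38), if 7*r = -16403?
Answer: -9941413/665 ≈ -14950.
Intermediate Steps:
r = -16403/7 (r = (⅐)*(-16403) = -16403/7 ≈ -2343.3)
Y(c) = (17 + c)/(-57 + c)
(-17293 - r) + Y(-38) = (-17293 - 1*(-16403/7)) + (17 - 38)/(-57 - 38) = (-17293 + 16403/7) - 21/(-95) = -104648/7 - 1/95*(-21) = -104648/7 + 21/95 = -9941413/665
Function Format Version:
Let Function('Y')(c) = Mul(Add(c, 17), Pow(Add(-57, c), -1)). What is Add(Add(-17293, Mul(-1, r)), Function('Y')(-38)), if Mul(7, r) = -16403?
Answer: Rational(-9941413, 665) ≈ -14950.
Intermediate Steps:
r = Rational(-16403, 7) (r = Mul(Rational(1, 7), -16403) = Rational(-16403, 7) ≈ -2343.3)
Function('Y')(c) = Mul(Pow(Add(-57, c), -1), Add(17, c)) (Function('Y')(c) = Mul(Add(17, c), Pow(Add(-57, c), -1)) = Mul(Pow(Add(-57, c), -1), Add(17, c)))
Add(Add(-17293, Mul(-1, r)), Function('Y')(-38)) = Add(Add(-17293, Mul(-1, Rational(-16403, 7))), Mul(Pow(Add(-57, -38), -1), Add(17, -38))) = Add(Add(-17293, Rational(16403, 7)), Mul(Pow(-95, -1), -21)) = Add(Rational(-104648, 7), Mul(Rational(-1, 95), -21)) = Add(Rational(-104648, 7), Rational(21, 95)) = Rational(-9941413, 665)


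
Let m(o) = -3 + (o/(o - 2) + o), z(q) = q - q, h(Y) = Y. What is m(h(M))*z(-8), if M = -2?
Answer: 0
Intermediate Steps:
z(q) = 0
m(o) = -3 + o + o/(-2 + o) (m(o) = -3 + (o/(-2 + o) + o) = -3 + (o + o/(-2 + o)) = -3 + o + o/(-2 + o))
m(h(M))*z(-8) = ((6 + (-2)**2 - 4*(-2))/(-2 - 2))*0 = ((6 + 4 + 8)/(-4))*0 = -1/4*18*0 = -9/2*0 = 0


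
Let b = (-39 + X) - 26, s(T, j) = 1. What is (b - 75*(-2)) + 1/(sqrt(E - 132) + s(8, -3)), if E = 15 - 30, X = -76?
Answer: (-10*I + 63*sqrt(3))/(-I + 7*sqrt(3)) ≈ 9.0068 - 0.081921*I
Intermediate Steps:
E = -15
b = -141 (b = (-39 - 76) - 26 = -115 - 26 = -141)
(b - 75*(-2)) + 1/(sqrt(E - 132) + s(8, -3)) = (-141 - 75*(-2)) + 1/(sqrt(-15 - 132) + 1) = (-141 + 150) + 1/(sqrt(-147) + 1) = 9 + 1/(7*I*sqrt(3) + 1) = 9 + 1/(1 + 7*I*sqrt(3))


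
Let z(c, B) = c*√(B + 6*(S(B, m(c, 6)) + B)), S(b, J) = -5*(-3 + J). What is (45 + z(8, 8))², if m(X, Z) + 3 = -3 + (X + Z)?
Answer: -3991 + 720*I*√94 ≈ -3991.0 + 6980.7*I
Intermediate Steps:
m(X, Z) = -6 + X + Z (m(X, Z) = -3 + (-3 + (X + Z)) = -3 + (-3 + X + Z) = -6 + X + Z)
S(b, J) = 15 - 5*J
z(c, B) = c*√(90 - 30*c + 7*B) (z(c, B) = c*√(B + 6*((15 - 5*(-6 + c + 6)) + B)) = c*√(B + 6*((15 - 5*c) + B)) = c*√(B + 6*(15 + B - 5*c)) = c*√(B + (90 - 30*c + 6*B)) = c*√(90 - 30*c + 7*B))
(45 + z(8, 8))² = (45 + 8*√(90 - 30*8 + 7*8))² = (45 + 8*√(90 - 240 + 56))² = (45 + 8*√(-94))² = (45 + 8*(I*√94))² = (45 + 8*I*√94)²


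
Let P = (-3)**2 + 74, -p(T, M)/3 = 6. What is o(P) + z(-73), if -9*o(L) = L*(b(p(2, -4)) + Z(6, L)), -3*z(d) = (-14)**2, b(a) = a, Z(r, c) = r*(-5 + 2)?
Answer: 800/3 ≈ 266.67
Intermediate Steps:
p(T, M) = -18 (p(T, M) = -3*6 = -18)
Z(r, c) = -3*r (Z(r, c) = r*(-3) = -3*r)
z(d) = -196/3 (z(d) = -1/3*(-14)**2 = -1/3*196 = -196/3)
P = 83 (P = 9 + 74 = 83)
o(L) = 4*L (o(L) = -L*(-18 - 3*6)/9 = -L*(-18 - 18)/9 = -L*(-36)/9 = -(-4)*L = 4*L)
o(P) + z(-73) = 4*83 - 196/3 = 332 - 196/3 = 800/3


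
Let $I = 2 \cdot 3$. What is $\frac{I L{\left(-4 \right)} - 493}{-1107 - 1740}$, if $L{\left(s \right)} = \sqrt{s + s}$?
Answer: $\frac{493}{2847} - \frac{4 i \sqrt{2}}{949} \approx 0.17316 - 0.0059609 i$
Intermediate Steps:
$L{\left(s \right)} = \sqrt{2} \sqrt{s}$ ($L{\left(s \right)} = \sqrt{2 s} = \sqrt{2} \sqrt{s}$)
$I = 6$
$\frac{I L{\left(-4 \right)} - 493}{-1107 - 1740} = \frac{6 \sqrt{2} \sqrt{-4} - 493}{-1107 - 1740} = \frac{6 \sqrt{2} \cdot 2 i - 493}{-2847} = \left(6 \cdot 2 i \sqrt{2} - 493\right) \left(- \frac{1}{2847}\right) = \left(12 i \sqrt{2} - 493\right) \left(- \frac{1}{2847}\right) = \left(-493 + 12 i \sqrt{2}\right) \left(- \frac{1}{2847}\right) = \frac{493}{2847} - \frac{4 i \sqrt{2}}{949}$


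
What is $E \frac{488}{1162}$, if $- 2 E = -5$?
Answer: $\frac{610}{581} \approx 1.0499$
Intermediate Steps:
$E = \frac{5}{2}$ ($E = \left(- \frac{1}{2}\right) \left(-5\right) = \frac{5}{2} \approx 2.5$)
$E \frac{488}{1162} = \frac{5 \cdot \frac{488}{1162}}{2} = \frac{5 \cdot 488 \cdot \frac{1}{1162}}{2} = \frac{5}{2} \cdot \frac{244}{581} = \frac{610}{581}$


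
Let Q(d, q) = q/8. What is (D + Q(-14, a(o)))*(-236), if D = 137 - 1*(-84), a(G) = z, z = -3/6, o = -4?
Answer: -208565/4 ≈ -52141.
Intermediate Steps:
z = -½ (z = -3*⅙ = -½ ≈ -0.50000)
a(G) = -½
D = 221 (D = 137 + 84 = 221)
Q(d, q) = q/8 (Q(d, q) = q*(⅛) = q/8)
(D + Q(-14, a(o)))*(-236) = (221 + (⅛)*(-½))*(-236) = (221 - 1/16)*(-236) = (3535/16)*(-236) = -208565/4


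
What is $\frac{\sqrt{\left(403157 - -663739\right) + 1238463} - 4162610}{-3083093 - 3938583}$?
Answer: $\frac{2081305}{3510838} - \frac{3 \sqrt{256151}}{7021676} \approx 0.59261$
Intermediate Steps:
$\frac{\sqrt{\left(403157 - -663739\right) + 1238463} - 4162610}{-3083093 - 3938583} = \frac{\sqrt{\left(403157 + 663739\right) + 1238463} - 4162610}{-7021676} = \left(\sqrt{1066896 + 1238463} - 4162610\right) \left(- \frac{1}{7021676}\right) = \left(\sqrt{2305359} - 4162610\right) \left(- \frac{1}{7021676}\right) = \left(3 \sqrt{256151} - 4162610\right) \left(- \frac{1}{7021676}\right) = \left(-4162610 + 3 \sqrt{256151}\right) \left(- \frac{1}{7021676}\right) = \frac{2081305}{3510838} - \frac{3 \sqrt{256151}}{7021676}$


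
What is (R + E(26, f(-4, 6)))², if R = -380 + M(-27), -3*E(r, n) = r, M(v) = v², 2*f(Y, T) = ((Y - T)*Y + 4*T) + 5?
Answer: 1042441/9 ≈ 1.1583e+5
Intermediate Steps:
f(Y, T) = 5/2 + 2*T + Y*(Y - T)/2 (f(Y, T) = (((Y - T)*Y + 4*T) + 5)/2 = ((Y*(Y - T) + 4*T) + 5)/2 = ((4*T + Y*(Y - T)) + 5)/2 = (5 + 4*T + Y*(Y - T))/2 = 5/2 + 2*T + Y*(Y - T)/2)
E(r, n) = -r/3
R = 349 (R = -380 + (-27)² = -380 + 729 = 349)
(R + E(26, f(-4, 6)))² = (349 - ⅓*26)² = (349 - 26/3)² = (1021/3)² = 1042441/9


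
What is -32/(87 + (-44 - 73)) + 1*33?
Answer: 511/15 ≈ 34.067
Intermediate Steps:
-32/(87 + (-44 - 73)) + 1*33 = -32/(87 - 117) + 33 = -32/(-30) + 33 = -1/30*(-32) + 33 = 16/15 + 33 = 511/15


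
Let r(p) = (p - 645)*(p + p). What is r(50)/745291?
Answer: -59500/745291 ≈ -0.079835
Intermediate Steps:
r(p) = 2*p*(-645 + p) (r(p) = (-645 + p)*(2*p) = 2*p*(-645 + p))
r(50)/745291 = (2*50*(-645 + 50))/745291 = (2*50*(-595))*(1/745291) = -59500*1/745291 = -59500/745291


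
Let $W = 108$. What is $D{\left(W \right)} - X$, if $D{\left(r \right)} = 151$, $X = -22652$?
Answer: $22803$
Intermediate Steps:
$D{\left(W \right)} - X = 151 - -22652 = 151 + 22652 = 22803$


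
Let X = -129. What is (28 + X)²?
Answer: 10201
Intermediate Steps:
(28 + X)² = (28 - 129)² = (-101)² = 10201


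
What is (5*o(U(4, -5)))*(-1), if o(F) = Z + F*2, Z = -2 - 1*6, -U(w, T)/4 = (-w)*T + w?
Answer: 1000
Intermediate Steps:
U(w, T) = -4*w + 4*T*w (U(w, T) = -4*((-w)*T + w) = -4*(-T*w + w) = -4*(w - T*w) = -4*w + 4*T*w)
Z = -8 (Z = -2 - 6 = -8)
o(F) = -8 + 2*F (o(F) = -8 + F*2 = -8 + 2*F)
(5*o(U(4, -5)))*(-1) = (5*(-8 + 2*(4*4*(-1 - 5))))*(-1) = (5*(-8 + 2*(4*4*(-6))))*(-1) = (5*(-8 + 2*(-96)))*(-1) = (5*(-8 - 192))*(-1) = (5*(-200))*(-1) = -1000*(-1) = 1000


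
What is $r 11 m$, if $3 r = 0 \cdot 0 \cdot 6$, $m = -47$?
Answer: $0$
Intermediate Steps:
$r = 0$ ($r = \frac{0 \cdot 0 \cdot 6}{3} = \frac{0 \cdot 6}{3} = \frac{1}{3} \cdot 0 = 0$)
$r 11 m = 0 \cdot 11 \left(-47\right) = 0 \left(-47\right) = 0$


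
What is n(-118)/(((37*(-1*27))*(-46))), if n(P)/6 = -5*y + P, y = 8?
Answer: -158/7659 ≈ -0.020629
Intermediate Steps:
n(P) = -240 + 6*P (n(P) = 6*(-5*8 + P) = 6*(-40 + P) = -240 + 6*P)
n(-118)/(((37*(-1*27))*(-46))) = (-240 + 6*(-118))/(((37*(-1*27))*(-46))) = (-240 - 708)/(((37*(-27))*(-46))) = -948/((-999*(-46))) = -948/45954 = -948*1/45954 = -158/7659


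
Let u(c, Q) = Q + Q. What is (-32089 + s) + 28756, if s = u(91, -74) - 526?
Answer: -4007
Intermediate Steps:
u(c, Q) = 2*Q
s = -674 (s = 2*(-74) - 526 = -148 - 526 = -674)
(-32089 + s) + 28756 = (-32089 - 674) + 28756 = -32763 + 28756 = -4007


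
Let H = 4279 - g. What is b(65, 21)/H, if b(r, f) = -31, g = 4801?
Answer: 31/522 ≈ 0.059387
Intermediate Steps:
H = -522 (H = 4279 - 1*4801 = 4279 - 4801 = -522)
b(65, 21)/H = -31/(-522) = -31*(-1/522) = 31/522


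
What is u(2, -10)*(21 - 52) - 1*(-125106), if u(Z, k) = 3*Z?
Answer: 124920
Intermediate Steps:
u(2, -10)*(21 - 52) - 1*(-125106) = (3*2)*(21 - 52) - 1*(-125106) = 6*(-31) + 125106 = -186 + 125106 = 124920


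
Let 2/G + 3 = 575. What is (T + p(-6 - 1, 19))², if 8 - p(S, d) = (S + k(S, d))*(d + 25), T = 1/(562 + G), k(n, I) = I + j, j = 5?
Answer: 14147231240473956/25835097289 ≈ 5.4760e+5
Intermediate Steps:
k(n, I) = 5 + I (k(n, I) = I + 5 = 5 + I)
G = 1/286 (G = 2/(-3 + 575) = 2/572 = 2*(1/572) = 1/286 ≈ 0.0034965)
T = 286/160733 (T = 1/(562 + 1/286) = 1/(160733/286) = 286/160733 ≈ 0.0017793)
p(S, d) = 8 - (25 + d)*(5 + S + d) (p(S, d) = 8 - (S + (5 + d))*(d + 25) = 8 - (5 + S + d)*(25 + d) = 8 - (25 + d)*(5 + S + d))
(T + p(-6 - 1, 19))² = (286/160733 + (-117 - 1*19² - 30*19 - 25*(-6 - 1) - 1*(-6 - 1)*19))² = (286/160733 + (-117 - 1*361 - 570 - 25*(-7) - 1*(-7)*19))² = (286/160733 + (-117 - 361 - 570 + 175 + 133))² = (286/160733 - 740)² = (-118942134/160733)² = 14147231240473956/25835097289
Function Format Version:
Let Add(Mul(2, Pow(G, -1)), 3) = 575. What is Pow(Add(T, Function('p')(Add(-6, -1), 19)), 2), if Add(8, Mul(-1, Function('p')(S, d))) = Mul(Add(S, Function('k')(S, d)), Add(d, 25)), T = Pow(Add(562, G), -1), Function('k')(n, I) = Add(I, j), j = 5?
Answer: Rational(14147231240473956, 25835097289) ≈ 5.4760e+5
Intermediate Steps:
Function('k')(n, I) = Add(5, I) (Function('k')(n, I) = Add(I, 5) = Add(5, I))
G = Rational(1, 286) (G = Mul(2, Pow(Add(-3, 575), -1)) = Mul(2, Pow(572, -1)) = Mul(2, Rational(1, 572)) = Rational(1, 286) ≈ 0.0034965)
T = Rational(286, 160733) (T = Pow(Add(562, Rational(1, 286)), -1) = Pow(Rational(160733, 286), -1) = Rational(286, 160733) ≈ 0.0017793)
Function('p')(S, d) = Add(8, Mul(-1, Add(25, d), Add(5, S, d))) (Function('p')(S, d) = Add(8, Mul(-1, Mul(Add(S, Add(5, d)), Add(d, 25)))) = Add(8, Mul(-1, Mul(Add(5, S, d), Add(25, d)))) = Add(8, Mul(-1, Mul(Add(25, d), Add(5, S, d)))) = Add(8, Mul(-1, Add(25, d), Add(5, S, d))))
Pow(Add(T, Function('p')(Add(-6, -1), 19)), 2) = Pow(Add(Rational(286, 160733), Add(-117, Mul(-1, Pow(19, 2)), Mul(-30, 19), Mul(-25, Add(-6, -1)), Mul(-1, Add(-6, -1), 19))), 2) = Pow(Add(Rational(286, 160733), Add(-117, Mul(-1, 361), -570, Mul(-25, -7), Mul(-1, -7, 19))), 2) = Pow(Add(Rational(286, 160733), Add(-117, -361, -570, 175, 133)), 2) = Pow(Add(Rational(286, 160733), -740), 2) = Pow(Rational(-118942134, 160733), 2) = Rational(14147231240473956, 25835097289)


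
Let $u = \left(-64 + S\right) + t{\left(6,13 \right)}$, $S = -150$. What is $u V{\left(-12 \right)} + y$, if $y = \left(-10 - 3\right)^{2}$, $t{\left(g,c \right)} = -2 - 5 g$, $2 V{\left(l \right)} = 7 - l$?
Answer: $-2168$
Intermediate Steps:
$V{\left(l \right)} = \frac{7}{2} - \frac{l}{2}$ ($V{\left(l \right)} = \frac{7 - l}{2} = \frac{7}{2} - \frac{l}{2}$)
$u = -246$ ($u = \left(-64 - 150\right) - 32 = -214 - 32 = -246$)
$y = 169$ ($y = \left(-13\right)^{2} = 169$)
$u V{\left(-12 \right)} + y = - 246 \left(\frac{7}{2} - -6\right) + 169 = - 246 \left(\frac{7}{2} + 6\right) + 169 = \left(-246\right) \frac{19}{2} + 169 = -2337 + 169 = -2168$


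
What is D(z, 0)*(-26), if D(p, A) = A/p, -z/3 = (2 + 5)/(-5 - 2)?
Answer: 0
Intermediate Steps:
z = 3 (z = -3*(2 + 5)/(-5 - 2) = -21/(-7) = -21*(-1)/7 = -3*(-1) = 3)
D(z, 0)*(-26) = (0/3)*(-26) = (0*(⅓))*(-26) = 0*(-26) = 0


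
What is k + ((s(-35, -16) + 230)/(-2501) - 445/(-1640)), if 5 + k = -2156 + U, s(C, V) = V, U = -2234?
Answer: -87931443/20008 ≈ -4394.8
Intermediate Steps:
k = -4395 (k = -5 + (-2156 - 2234) = -5 - 4390 = -4395)
k + ((s(-35, -16) + 230)/(-2501) - 445/(-1640)) = -4395 + ((-16 + 230)/(-2501) - 445/(-1640)) = -4395 + (214*(-1/2501) - 445*(-1/1640)) = -4395 + (-214/2501 + 89/328) = -4395 + 3717/20008 = -87931443/20008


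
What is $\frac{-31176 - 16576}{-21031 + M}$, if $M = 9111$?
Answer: $\frac{5969}{1490} \approx 4.006$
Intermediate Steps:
$\frac{-31176 - 16576}{-21031 + M} = \frac{-31176 - 16576}{-21031 + 9111} = - \frac{47752}{-11920} = \left(-47752\right) \left(- \frac{1}{11920}\right) = \frac{5969}{1490}$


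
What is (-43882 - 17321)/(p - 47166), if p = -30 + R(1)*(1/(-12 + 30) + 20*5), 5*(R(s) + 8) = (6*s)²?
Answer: 2754135/2127422 ≈ 1.2946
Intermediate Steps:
R(s) = -8 + 36*s²/5 (R(s) = -8 + (6*s)²/5 = -8 + (36*s²)/5 = -8 + 36*s²/5)
p = -4952/45 (p = -30 + (-8 + (36/5)*1²)*(1/(-12 + 30) + 20*5) = -30 + (-8 + (36/5)*1)*(1/18 + 100) = -30 + (-8 + 36/5)*(1/18 + 100) = -30 - ⅘*1801/18 = -30 - 3602/45 = -4952/45 ≈ -110.04)
(-43882 - 17321)/(p - 47166) = (-43882 - 17321)/(-4952/45 - 47166) = -61203/(-2127422/45) = -61203*(-45/2127422) = 2754135/2127422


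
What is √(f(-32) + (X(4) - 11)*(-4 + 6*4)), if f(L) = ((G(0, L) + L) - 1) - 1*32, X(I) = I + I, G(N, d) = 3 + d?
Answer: I*√154 ≈ 12.41*I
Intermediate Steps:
X(I) = 2*I
f(L) = -30 + 2*L (f(L) = (((3 + L) + L) - 1) - 1*32 = ((3 + 2*L) - 1) - 32 = (2 + 2*L) - 32 = -30 + 2*L)
√(f(-32) + (X(4) - 11)*(-4 + 6*4)) = √((-30 + 2*(-32)) + (2*4 - 11)*(-4 + 6*4)) = √((-30 - 64) + (8 - 11)*(-4 + 24)) = √(-94 - 3*20) = √(-94 - 60) = √(-154) = I*√154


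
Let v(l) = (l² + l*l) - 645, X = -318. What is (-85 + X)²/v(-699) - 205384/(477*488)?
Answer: -6781844396/9471626343 ≈ -0.71602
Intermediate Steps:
v(l) = -645 + 2*l² (v(l) = (l² + l²) - 645 = 2*l² - 645 = -645 + 2*l²)
(-85 + X)²/v(-699) - 205384/(477*488) = (-85 - 318)²/(-645 + 2*(-699)²) - 205384/(477*488) = (-403)²/(-645 + 2*488601) - 205384/232776 = 162409/(-645 + 977202) - 205384*1/232776 = 162409/976557 - 25673/29097 = -6781844396/9471626343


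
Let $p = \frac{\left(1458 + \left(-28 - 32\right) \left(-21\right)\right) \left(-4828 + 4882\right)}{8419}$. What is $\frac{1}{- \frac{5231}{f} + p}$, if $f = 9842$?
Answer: $\frac{82859798}{1400490235} \approx 0.059165$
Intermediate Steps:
$p = \frac{146772}{8419}$ ($p = \left(1458 - -1260\right) 54 \cdot \frac{1}{8419} = \left(1458 + 1260\right) 54 \cdot \frac{1}{8419} = 2718 \cdot 54 \cdot \frac{1}{8419} = 146772 \cdot \frac{1}{8419} = \frac{146772}{8419} \approx 17.433$)
$\frac{1}{- \frac{5231}{f} + p} = \frac{1}{- \frac{5231}{9842} + \frac{146772}{8419}} = \frac{1}{\frac{1400490235}{82859798}} = \frac{82859798}{1400490235}$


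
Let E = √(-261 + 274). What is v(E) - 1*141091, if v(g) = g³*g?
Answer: -140922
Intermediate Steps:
E = √13 ≈ 3.6056
v(g) = g⁴
v(E) - 1*141091 = (√13)⁴ - 1*141091 = 169 - 141091 = -140922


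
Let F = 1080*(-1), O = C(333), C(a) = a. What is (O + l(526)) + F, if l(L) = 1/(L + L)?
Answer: -785843/1052 ≈ -747.00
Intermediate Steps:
O = 333
l(L) = 1/(2*L)
F = -1080
(O + l(526)) + F = (333 + (1/2)/526) - 1080 = (333 + (1/2)*(1/526)) - 1080 = (333 + 1/1052) - 1080 = 350317/1052 - 1080 = -785843/1052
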